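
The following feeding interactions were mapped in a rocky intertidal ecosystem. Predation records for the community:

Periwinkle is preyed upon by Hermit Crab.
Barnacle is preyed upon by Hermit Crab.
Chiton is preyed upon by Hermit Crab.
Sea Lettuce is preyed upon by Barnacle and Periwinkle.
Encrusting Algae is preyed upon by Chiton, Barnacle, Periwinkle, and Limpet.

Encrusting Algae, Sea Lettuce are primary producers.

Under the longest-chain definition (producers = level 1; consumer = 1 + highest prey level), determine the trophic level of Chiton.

Trophic level 2

Encrusting Algae is a producer → level 1.
Chiton eats Encrusting Algae → level 2.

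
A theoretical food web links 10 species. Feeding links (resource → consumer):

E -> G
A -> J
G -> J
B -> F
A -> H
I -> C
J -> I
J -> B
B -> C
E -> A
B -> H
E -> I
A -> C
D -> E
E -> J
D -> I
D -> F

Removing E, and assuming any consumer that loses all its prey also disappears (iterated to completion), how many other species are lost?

Remove E.
Round 1: A (all prey gone), G (all prey gone) → extinct.
Round 2: J (all prey gone) → extinct.
Round 3: B (all prey gone) → extinct.
Round 4: H (all prey gone) → extinct.
No further losses. Total secondary extinctions: 5.

5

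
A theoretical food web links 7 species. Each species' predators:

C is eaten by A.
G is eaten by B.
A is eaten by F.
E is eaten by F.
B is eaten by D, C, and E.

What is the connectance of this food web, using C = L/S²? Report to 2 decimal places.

The web has S = 7 species and L = 7 feeding links.
C = L / S² = 7 / 49 = 0.1429 ≈ 0.14.

C = 0.14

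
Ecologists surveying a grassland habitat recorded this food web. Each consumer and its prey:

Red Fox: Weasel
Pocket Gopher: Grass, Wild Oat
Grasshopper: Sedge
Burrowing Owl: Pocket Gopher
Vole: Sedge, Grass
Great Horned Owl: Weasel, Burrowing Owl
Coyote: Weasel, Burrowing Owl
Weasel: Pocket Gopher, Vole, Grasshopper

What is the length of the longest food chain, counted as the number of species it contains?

4 species

One longest chain: Grass → Pocket Gopher → Weasel → Red Fox.
It has 4 species and 3 links.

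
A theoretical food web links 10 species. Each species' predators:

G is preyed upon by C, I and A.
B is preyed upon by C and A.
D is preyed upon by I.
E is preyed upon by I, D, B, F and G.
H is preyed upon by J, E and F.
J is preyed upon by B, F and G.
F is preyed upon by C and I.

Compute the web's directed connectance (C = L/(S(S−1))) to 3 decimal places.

The web has S = 10 species and L = 19 feeding links.
C = L / (S(S−1)) = 19 / 90 = 0.2111 ≈ 0.211.

C = 0.211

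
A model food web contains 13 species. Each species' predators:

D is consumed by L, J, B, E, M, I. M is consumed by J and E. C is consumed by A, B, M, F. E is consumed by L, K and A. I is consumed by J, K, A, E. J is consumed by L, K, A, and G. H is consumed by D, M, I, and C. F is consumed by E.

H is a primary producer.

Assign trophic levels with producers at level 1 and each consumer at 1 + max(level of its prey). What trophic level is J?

Trophic level 4

H is a producer → level 1.
D eats H → level 2.
I eats D (level 2); other prey at levels: H 1 → level 3.
J eats I (level 3); other prey at levels: D 2, M 3 → level 4.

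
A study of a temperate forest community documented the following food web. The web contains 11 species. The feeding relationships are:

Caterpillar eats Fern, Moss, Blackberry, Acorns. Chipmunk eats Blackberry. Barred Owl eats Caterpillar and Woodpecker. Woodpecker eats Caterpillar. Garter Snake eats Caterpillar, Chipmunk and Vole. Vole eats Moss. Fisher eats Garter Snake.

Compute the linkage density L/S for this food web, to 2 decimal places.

There are L = 13 links among S = 11 species.
L/S = 13/11 = 1.1818 ≈ 1.18.

L/S = 1.18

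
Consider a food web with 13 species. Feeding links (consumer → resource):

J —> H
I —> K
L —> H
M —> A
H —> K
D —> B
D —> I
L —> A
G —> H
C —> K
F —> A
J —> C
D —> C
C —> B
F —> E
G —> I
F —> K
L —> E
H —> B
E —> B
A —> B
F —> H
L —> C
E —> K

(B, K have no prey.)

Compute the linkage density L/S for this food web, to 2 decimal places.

L/S = 1.85

There are L = 24 links among S = 13 species.
L/S = 24/13 = 1.8462 ≈ 1.85.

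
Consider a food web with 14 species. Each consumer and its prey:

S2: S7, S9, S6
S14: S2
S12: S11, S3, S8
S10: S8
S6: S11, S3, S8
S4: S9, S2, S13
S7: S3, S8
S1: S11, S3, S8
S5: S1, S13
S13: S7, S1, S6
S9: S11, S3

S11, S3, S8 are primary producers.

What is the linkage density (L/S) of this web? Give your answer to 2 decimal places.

L/S = 1.86

There are L = 26 links among S = 14 species.
L/S = 26/14 = 1.8571 ≈ 1.86.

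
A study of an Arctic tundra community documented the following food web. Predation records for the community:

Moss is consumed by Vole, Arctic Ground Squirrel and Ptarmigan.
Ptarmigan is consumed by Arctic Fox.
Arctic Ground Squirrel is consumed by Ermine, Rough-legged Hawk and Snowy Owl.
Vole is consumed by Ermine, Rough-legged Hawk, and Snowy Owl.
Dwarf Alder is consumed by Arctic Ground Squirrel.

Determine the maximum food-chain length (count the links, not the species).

2 links

One longest chain: Moss → Vole → Snowy Owl.
It has 3 species and 2 links.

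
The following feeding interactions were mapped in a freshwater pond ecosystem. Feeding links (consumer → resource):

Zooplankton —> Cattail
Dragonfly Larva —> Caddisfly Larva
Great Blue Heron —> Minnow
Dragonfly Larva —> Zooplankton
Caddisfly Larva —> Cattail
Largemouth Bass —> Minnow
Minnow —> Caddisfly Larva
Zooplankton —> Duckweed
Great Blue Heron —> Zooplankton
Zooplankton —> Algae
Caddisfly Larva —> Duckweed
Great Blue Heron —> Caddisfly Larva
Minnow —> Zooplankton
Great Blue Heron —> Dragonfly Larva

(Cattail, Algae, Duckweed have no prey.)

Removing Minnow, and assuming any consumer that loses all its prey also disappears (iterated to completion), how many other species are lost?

1

Remove Minnow.
Round 1: Largemouth Bass (all prey gone) → extinct.
No further losses. Total secondary extinctions: 1.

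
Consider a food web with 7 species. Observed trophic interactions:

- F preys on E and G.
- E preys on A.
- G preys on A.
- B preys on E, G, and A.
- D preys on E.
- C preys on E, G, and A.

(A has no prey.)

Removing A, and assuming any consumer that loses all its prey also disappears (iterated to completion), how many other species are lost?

Remove A.
Round 1: G (all prey gone), E (all prey gone) → extinct.
Round 2: B (all prey gone), C (all prey gone), D (all prey gone), F (all prey gone) → extinct.
No further losses. Total secondary extinctions: 6.

6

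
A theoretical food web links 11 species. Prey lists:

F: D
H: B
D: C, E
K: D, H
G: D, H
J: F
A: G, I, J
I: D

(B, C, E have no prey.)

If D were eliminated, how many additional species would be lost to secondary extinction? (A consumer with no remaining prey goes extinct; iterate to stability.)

3

Remove D.
Round 1: F (all prey gone), I (all prey gone) → extinct.
Round 2: J (all prey gone) → extinct.
No further losses. Total secondary extinctions: 3.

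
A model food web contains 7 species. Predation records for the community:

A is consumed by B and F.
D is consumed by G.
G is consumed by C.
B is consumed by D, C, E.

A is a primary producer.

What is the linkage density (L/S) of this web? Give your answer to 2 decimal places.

L/S = 1.00

There are L = 7 links among S = 7 species.
L/S = 7/7 = 1.0000 ≈ 1.00.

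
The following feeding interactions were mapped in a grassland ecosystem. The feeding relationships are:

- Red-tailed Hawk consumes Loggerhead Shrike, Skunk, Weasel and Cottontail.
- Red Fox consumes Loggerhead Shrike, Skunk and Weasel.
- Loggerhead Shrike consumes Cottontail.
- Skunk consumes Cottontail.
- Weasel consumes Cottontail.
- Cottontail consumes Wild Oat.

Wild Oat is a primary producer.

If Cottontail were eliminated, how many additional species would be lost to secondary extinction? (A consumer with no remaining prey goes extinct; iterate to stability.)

5

Remove Cottontail.
Round 1: Weasel (all prey gone), Skunk (all prey gone), Loggerhead Shrike (all prey gone) → extinct.
Round 2: Red-tailed Hawk (all prey gone), Red Fox (all prey gone) → extinct.
No further losses. Total secondary extinctions: 5.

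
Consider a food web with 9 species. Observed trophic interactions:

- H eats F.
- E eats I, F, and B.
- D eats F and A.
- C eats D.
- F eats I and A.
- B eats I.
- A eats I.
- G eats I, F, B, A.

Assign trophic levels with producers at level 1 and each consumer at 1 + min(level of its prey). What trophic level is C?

Trophic level 4

I is a producer → level 1.
A eats I → level 2.
D eats A → level 3.
C eats D → level 4.
No prey of C is below level 3, so 4 is the minimum.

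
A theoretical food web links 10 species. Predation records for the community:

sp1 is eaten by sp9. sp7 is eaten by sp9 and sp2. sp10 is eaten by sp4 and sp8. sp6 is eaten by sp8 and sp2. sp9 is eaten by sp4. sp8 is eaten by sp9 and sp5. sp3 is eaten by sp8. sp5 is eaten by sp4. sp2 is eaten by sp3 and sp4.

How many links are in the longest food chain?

One longest chain: sp7 → sp2 → sp3 → sp8 → sp5 → sp4.
It has 6 species and 5 links.

5 links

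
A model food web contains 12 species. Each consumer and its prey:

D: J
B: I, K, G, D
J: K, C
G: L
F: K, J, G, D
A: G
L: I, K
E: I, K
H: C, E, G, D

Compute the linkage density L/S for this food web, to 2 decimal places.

There are L = 21 links among S = 12 species.
L/S = 21/12 = 1.7500 ≈ 1.75.

L/S = 1.75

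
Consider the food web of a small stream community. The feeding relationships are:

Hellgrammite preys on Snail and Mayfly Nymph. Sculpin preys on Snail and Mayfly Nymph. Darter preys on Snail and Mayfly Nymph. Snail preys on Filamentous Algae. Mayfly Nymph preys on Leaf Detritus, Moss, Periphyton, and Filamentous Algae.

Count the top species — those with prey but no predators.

3

Top species (has prey, but nothing eats it): Sculpin, Darter, Hellgrammite.
Count: 3.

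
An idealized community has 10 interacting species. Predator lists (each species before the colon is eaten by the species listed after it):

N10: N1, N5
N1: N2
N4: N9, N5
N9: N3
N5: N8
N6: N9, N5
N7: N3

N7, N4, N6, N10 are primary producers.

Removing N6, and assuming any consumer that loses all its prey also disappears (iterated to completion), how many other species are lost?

Remove N6.
Every predator of it retains at least one other prey: N9 still has N4; N5 still has N4, N10.
No consumer loses all prey, so no secondary extinctions occur.

0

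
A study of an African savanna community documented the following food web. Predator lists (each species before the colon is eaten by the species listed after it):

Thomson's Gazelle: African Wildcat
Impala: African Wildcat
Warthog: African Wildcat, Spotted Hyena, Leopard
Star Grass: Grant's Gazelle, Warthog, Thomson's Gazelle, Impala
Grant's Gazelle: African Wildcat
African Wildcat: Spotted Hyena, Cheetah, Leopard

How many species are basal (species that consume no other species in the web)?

Basal species (no prey listed): Star Grass.
Count: 1.

1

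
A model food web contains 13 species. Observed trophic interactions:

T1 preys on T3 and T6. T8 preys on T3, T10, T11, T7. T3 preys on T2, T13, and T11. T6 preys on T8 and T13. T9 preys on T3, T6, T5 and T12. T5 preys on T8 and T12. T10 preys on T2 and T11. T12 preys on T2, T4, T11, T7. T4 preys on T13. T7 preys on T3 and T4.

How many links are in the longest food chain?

One longest chain: T11 → T3 → T7 → T8 → T5 → T9.
It has 6 species and 5 links.

5 links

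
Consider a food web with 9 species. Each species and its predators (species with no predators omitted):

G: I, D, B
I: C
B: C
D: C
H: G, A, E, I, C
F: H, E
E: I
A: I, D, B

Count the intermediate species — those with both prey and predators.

Intermediate species (has both prey and predators): H, G, A, E, I, D, B.
Count: 7.

7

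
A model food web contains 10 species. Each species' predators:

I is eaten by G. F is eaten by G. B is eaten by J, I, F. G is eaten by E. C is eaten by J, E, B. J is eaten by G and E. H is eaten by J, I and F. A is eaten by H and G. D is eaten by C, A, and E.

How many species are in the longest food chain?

One longest chain: D → C → B → J → G → E.
It has 6 species and 5 links.

6 species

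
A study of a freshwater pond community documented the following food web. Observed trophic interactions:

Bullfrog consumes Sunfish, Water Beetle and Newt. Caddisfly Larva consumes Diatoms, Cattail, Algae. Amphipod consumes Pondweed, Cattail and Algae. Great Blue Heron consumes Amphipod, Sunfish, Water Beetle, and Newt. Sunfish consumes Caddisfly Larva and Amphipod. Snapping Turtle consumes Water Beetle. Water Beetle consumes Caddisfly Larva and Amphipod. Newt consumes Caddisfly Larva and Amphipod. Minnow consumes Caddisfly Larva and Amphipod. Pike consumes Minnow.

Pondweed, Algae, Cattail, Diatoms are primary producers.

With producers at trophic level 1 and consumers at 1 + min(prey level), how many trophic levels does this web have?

Producers (level 1): Pondweed, Algae, Cattail, Diatoms.
Following each consumer down to its lowest-level prey: Algae → Caddisfly Larva → Water Beetle → Bullfrog (levels 1 through 4).
All prey of Bullfrog (Water Beetle 3, Newt 3, Sunfish 3) are at level 3 or above, so Bullfrog is at level 1 + 3 = 4.
Every consumer has at least one prey at level 3 or below, so none exceeds level 4.

4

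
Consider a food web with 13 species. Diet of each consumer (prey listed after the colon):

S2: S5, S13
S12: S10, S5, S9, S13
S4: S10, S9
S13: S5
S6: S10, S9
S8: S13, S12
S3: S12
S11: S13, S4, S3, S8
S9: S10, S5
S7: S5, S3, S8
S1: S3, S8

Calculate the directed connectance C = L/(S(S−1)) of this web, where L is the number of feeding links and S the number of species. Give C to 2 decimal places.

C = 0.16

The web has S = 13 species and L = 25 feeding links.
C = L / (S(S−1)) = 25 / 156 = 0.1603 ≈ 0.16.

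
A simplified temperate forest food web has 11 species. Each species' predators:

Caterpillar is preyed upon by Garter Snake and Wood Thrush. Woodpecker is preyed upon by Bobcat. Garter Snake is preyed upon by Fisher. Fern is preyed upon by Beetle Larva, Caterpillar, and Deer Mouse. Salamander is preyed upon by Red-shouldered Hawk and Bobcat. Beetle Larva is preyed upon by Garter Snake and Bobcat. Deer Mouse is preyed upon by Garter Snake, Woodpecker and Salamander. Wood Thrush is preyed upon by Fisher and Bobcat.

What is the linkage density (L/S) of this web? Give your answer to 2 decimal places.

There are L = 16 links among S = 11 species.
L/S = 16/11 = 1.4545 ≈ 1.45.

L/S = 1.45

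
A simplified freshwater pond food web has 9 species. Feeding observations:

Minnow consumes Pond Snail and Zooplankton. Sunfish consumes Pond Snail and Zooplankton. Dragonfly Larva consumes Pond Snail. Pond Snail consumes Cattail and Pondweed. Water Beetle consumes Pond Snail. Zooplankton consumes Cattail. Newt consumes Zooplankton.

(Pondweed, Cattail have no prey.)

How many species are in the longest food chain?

3 species

One longest chain: Cattail → Zooplankton → Newt.
It has 3 species and 2 links.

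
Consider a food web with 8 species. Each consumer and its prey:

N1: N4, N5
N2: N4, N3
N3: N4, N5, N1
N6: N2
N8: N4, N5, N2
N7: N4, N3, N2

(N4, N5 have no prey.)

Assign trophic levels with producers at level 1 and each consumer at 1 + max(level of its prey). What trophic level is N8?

N4 is a producer → level 1.
N1 eats N4 (level 1); other prey at levels: N5 1 → level 2.
N3 eats N1 (level 2); other prey at levels: N4 1, N5 1 → level 3.
N2 eats N3 (level 3); other prey at levels: N4 1 → level 4.
N8 eats N2 (level 4); other prey at levels: N4 1, N5 1 → level 5.

Trophic level 5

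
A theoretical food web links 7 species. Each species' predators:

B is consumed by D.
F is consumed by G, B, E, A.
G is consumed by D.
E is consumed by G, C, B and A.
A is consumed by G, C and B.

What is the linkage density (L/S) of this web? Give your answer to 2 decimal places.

There are L = 13 links among S = 7 species.
L/S = 13/7 = 1.8571 ≈ 1.86.

L/S = 1.86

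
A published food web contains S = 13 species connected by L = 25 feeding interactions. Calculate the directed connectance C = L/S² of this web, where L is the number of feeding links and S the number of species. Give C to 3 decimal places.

C = 0.148

The web has S = 13 species and L = 25 feeding links.
C = L / S² = 25 / 169 = 0.1479 ≈ 0.148.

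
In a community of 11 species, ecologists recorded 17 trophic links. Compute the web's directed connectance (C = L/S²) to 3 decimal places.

C = 0.140

The web has S = 11 species and L = 17 feeding links.
C = L / S² = 17 / 121 = 0.1405 ≈ 0.140.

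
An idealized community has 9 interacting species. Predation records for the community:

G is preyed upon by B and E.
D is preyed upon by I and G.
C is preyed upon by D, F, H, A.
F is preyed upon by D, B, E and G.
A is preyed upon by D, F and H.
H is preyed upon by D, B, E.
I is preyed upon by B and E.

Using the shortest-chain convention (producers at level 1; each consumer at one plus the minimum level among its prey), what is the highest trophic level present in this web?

3

Producers (level 1): C.
Following each consumer down to its lowest-level prey: C → D → I (levels 1 through 3).
All prey of I (D 2) are at level 2 or above, so I is at level 1 + 2 = 3.
Every consumer has at least one prey at level 2 or below, so none exceeds level 3.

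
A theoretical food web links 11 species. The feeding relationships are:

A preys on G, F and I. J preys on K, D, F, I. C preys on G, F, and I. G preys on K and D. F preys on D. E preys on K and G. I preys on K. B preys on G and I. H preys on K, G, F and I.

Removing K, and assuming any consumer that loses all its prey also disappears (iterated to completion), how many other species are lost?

1

Remove K.
Round 1: I (all prey gone) → extinct.
No further losses. Total secondary extinctions: 1.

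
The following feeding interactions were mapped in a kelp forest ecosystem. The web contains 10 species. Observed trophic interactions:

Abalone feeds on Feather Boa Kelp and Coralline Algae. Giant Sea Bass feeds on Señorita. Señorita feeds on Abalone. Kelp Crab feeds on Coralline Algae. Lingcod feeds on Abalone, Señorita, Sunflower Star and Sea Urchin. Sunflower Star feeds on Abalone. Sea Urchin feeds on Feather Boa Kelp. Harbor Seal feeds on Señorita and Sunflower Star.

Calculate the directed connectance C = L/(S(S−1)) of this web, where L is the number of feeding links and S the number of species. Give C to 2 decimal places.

C = 0.14

The web has S = 10 species and L = 13 feeding links.
C = L / (S(S−1)) = 13 / 90 = 0.1444 ≈ 0.14.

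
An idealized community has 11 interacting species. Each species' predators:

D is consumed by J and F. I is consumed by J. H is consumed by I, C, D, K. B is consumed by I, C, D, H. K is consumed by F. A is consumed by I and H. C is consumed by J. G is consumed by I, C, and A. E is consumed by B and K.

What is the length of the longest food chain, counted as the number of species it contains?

One longest chain: E → B → H → D → F.
It has 5 species and 4 links.

5 species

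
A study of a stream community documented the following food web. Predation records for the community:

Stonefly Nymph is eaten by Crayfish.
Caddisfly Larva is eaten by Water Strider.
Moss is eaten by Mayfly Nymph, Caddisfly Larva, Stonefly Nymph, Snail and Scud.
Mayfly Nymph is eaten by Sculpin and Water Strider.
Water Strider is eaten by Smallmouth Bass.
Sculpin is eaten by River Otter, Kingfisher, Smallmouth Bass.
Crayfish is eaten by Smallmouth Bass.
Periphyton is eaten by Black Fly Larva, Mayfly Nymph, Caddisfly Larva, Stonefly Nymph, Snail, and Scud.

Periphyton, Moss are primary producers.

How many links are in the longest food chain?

3 links

One longest chain: Periphyton → Mayfly Nymph → Sculpin → River Otter.
It has 4 species and 3 links.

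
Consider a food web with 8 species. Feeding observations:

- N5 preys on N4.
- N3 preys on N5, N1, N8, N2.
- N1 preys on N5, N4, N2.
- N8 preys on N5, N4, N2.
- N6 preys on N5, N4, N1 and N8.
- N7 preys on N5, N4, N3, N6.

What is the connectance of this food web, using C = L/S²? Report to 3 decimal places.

The web has S = 8 species and L = 19 feeding links.
C = L / S² = 19 / 64 = 0.2969 ≈ 0.297.

C = 0.297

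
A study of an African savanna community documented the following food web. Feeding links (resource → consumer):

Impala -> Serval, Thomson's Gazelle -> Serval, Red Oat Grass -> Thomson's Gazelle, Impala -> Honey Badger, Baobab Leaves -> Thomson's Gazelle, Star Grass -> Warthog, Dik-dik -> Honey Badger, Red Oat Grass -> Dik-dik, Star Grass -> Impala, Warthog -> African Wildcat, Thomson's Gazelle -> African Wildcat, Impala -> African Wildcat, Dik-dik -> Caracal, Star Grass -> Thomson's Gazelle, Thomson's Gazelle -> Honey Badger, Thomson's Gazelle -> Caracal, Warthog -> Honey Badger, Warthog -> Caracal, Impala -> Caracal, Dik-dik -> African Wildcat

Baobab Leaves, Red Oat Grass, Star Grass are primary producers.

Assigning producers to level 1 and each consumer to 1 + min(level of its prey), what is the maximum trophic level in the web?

Producers (level 1): Baobab Leaves, Red Oat Grass, Star Grass.
Following each consumer down to its lowest-level prey: Star Grass → Warthog → African Wildcat (levels 1 through 3).
All prey of African Wildcat (Warthog 2, Dik-dik 2, Thomson's Gazelle 2, Impala 2) are at level 2 or above, so African Wildcat is at level 1 + 2 = 3.
Every consumer has at least one prey at level 2 or below, so none exceeds level 3.

3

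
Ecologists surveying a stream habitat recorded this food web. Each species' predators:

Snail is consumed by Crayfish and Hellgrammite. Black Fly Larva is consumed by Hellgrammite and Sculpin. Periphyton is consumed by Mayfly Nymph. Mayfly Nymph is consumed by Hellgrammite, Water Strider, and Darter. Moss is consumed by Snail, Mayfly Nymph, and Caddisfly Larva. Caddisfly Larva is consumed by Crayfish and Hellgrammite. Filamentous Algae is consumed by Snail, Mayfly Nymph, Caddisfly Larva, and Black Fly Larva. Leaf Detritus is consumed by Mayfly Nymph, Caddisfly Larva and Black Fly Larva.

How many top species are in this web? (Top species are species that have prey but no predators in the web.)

Top species (has prey, but nothing eats it): Water Strider, Sculpin, Hellgrammite, Crayfish, Darter.
Count: 5.

5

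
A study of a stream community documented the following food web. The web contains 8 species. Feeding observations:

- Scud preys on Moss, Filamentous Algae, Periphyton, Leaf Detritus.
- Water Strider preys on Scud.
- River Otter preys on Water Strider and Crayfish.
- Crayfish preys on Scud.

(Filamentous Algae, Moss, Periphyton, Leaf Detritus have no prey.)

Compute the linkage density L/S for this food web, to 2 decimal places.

L/S = 1.00

There are L = 8 links among S = 8 species.
L/S = 8/8 = 1.0000 ≈ 1.00.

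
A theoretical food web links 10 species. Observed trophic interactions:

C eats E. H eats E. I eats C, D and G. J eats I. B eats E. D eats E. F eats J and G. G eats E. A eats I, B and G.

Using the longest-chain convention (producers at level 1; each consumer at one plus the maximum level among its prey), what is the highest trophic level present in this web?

Producers (level 1): E.
E → G → I → J → F gives F level 5.
No species has a prey at level 5, so no species reaches level 6.

5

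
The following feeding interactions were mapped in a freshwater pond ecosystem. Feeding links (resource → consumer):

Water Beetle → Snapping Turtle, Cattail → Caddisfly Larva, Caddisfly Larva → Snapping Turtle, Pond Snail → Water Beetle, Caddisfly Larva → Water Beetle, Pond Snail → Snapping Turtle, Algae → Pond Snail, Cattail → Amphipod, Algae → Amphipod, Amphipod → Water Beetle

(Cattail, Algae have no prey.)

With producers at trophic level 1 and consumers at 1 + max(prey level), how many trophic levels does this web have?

4

Producers (level 1): Cattail, Algae.
Algae → Pond Snail → Water Beetle → Snapping Turtle gives Snapping Turtle level 4.
No species has a prey at level 4, so no species reaches level 5.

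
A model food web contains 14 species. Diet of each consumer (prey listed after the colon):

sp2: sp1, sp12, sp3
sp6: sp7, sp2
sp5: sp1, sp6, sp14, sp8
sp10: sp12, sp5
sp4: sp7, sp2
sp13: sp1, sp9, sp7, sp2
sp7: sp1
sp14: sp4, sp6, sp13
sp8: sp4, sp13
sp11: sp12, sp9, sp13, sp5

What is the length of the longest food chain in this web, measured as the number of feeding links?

One longest chain: sp1 → sp7 → sp13 → sp14 → sp5 → sp11.
It has 6 species and 5 links.

5 links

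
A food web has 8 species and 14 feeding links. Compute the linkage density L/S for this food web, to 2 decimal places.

There are L = 14 links among S = 8 species.
L/S = 14/8 = 1.7500 ≈ 1.75.

L/S = 1.75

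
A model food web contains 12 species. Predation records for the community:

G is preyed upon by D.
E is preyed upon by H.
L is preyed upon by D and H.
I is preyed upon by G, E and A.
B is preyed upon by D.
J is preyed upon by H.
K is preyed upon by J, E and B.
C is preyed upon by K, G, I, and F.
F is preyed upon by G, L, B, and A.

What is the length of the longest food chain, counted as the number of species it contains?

4 species

One longest chain: C → I → G → D.
It has 4 species and 3 links.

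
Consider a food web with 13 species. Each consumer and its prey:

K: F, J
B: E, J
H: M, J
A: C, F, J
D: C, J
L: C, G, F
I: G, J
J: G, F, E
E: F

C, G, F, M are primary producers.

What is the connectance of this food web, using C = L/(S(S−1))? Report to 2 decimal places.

C = 0.13

The web has S = 13 species and L = 20 feeding links.
C = L / (S(S−1)) = 20 / 156 = 0.1282 ≈ 0.13.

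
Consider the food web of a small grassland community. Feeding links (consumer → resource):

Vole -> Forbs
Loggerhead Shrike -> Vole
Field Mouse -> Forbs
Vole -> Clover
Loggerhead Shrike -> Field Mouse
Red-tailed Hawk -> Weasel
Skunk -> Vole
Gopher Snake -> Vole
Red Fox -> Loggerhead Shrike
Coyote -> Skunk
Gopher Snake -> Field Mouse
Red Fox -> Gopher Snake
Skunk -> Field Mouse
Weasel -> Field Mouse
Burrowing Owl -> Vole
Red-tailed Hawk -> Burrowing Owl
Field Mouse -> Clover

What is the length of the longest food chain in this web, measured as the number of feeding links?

3 links

One longest chain: Forbs → Vole → Skunk → Coyote.
It has 4 species and 3 links.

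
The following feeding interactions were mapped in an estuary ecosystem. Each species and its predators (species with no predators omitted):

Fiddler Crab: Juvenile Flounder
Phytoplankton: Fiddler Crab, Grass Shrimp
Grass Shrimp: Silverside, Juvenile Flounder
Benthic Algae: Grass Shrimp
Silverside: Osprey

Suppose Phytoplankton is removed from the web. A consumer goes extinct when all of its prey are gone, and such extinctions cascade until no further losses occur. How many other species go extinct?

1

Remove Phytoplankton.
Round 1: Fiddler Crab (all prey gone) → extinct.
No further losses. Total secondary extinctions: 1.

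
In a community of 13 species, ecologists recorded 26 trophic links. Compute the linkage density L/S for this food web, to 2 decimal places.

L/S = 2.00

There are L = 26 links among S = 13 species.
L/S = 26/13 = 2.0000 ≈ 2.00.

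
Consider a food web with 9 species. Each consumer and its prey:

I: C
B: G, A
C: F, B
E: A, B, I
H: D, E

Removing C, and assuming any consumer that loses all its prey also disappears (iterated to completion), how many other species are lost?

Remove C.
Round 1: I (all prey gone) → extinct.
No further losses. Total secondary extinctions: 1.

1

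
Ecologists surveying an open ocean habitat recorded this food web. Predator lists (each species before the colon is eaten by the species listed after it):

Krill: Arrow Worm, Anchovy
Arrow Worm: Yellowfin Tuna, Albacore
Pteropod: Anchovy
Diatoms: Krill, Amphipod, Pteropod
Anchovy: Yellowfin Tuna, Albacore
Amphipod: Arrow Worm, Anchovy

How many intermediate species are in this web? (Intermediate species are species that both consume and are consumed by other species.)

5

Intermediate species (has both prey and predators): Krill, Amphipod, Pteropod, Arrow Worm, Anchovy.
Count: 5.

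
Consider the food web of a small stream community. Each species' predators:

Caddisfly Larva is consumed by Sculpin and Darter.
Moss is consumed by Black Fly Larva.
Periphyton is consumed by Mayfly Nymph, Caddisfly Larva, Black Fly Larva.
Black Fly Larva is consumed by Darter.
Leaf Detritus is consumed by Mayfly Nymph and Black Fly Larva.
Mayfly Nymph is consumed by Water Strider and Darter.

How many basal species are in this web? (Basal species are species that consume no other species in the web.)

Basal species (no prey listed): Leaf Detritus, Moss, Periphyton.
Count: 3.

3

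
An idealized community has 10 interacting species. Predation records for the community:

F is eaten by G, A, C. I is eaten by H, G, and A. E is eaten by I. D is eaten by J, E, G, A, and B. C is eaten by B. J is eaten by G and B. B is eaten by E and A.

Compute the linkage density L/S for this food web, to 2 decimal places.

There are L = 17 links among S = 10 species.
L/S = 17/10 = 1.7000 ≈ 1.70.

L/S = 1.70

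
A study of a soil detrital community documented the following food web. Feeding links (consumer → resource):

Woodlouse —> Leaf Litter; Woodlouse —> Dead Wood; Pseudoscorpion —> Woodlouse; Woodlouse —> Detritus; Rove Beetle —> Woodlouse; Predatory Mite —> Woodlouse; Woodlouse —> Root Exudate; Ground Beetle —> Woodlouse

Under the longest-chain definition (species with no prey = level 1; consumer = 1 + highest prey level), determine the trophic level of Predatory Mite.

Trophic level 3

Dead Wood has no prey (basal) → level 1.
Woodlouse eats Dead Wood (level 1); other prey at levels: Leaf Litter 1, Detritus 1, Root Exudate 1 → level 2.
Predatory Mite eats Woodlouse → level 3.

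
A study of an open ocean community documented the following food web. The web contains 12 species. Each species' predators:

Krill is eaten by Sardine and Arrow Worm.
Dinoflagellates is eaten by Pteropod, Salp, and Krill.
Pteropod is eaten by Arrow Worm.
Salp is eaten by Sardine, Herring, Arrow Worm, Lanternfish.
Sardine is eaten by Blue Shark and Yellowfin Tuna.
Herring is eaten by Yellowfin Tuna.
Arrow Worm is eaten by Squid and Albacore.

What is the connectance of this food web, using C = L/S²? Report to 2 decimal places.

The web has S = 12 species and L = 15 feeding links.
C = L / S² = 15 / 144 = 0.1042 ≈ 0.10.

C = 0.10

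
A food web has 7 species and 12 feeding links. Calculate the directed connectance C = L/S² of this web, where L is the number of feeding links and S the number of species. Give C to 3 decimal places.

C = 0.245

The web has S = 7 species and L = 12 feeding links.
C = L / S² = 12 / 49 = 0.2449 ≈ 0.245.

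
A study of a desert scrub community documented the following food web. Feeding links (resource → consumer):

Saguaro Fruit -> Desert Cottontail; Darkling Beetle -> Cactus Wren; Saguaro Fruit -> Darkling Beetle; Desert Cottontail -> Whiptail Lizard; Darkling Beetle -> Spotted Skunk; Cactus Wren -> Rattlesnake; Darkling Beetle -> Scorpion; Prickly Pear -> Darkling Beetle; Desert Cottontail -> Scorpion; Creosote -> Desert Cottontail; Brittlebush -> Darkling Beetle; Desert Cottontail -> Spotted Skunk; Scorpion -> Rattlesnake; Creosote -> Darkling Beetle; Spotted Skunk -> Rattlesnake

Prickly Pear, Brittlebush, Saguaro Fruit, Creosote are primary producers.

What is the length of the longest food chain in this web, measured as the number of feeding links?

3 links

One longest chain: Prickly Pear → Darkling Beetle → Spotted Skunk → Rattlesnake.
It has 4 species and 3 links.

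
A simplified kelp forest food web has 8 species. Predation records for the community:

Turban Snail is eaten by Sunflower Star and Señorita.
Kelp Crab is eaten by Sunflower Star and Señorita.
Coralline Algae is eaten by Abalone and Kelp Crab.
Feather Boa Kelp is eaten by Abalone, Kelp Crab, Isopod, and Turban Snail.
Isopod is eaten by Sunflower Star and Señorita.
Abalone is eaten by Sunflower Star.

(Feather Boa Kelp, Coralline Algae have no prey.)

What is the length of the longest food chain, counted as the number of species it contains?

One longest chain: Feather Boa Kelp → Kelp Crab → Sunflower Star.
It has 3 species and 2 links.

3 species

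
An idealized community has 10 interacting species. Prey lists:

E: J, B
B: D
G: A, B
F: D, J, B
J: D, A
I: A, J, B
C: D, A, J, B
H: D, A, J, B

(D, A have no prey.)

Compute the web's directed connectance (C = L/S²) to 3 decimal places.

The web has S = 10 species and L = 21 feeding links.
C = L / S² = 21 / 100 = 0.2100 ≈ 0.210.

C = 0.210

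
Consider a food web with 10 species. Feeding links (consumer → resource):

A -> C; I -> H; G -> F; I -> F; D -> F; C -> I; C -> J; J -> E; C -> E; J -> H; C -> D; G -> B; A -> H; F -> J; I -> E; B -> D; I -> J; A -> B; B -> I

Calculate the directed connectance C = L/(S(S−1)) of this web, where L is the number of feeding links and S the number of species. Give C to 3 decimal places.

The web has S = 10 species and L = 19 feeding links.
C = L / (S(S−1)) = 19 / 90 = 0.2111 ≈ 0.211.

C = 0.211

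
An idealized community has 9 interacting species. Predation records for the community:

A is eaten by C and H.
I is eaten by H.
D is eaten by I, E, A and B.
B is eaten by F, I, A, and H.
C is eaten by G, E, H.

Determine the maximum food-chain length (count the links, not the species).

4 links

One longest chain: D → B → A → C → G.
It has 5 species and 4 links.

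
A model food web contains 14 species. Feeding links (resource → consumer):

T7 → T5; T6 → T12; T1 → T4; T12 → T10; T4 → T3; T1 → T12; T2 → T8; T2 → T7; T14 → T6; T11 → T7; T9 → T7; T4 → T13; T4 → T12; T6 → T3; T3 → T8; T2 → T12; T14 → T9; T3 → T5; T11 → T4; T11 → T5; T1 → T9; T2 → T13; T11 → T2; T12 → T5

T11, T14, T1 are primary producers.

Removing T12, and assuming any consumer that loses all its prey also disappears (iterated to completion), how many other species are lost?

1

Remove T12.
Round 1: T10 (all prey gone) → extinct.
No further losses. Total secondary extinctions: 1.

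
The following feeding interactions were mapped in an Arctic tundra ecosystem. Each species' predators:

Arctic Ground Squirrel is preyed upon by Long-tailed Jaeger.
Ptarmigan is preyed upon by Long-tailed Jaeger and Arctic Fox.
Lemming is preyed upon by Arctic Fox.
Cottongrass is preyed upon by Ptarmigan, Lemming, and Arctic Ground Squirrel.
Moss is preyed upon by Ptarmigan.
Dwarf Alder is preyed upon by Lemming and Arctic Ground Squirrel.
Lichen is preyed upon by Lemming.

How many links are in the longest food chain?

One longest chain: Cottongrass → Lemming → Arctic Fox.
It has 3 species and 2 links.

2 links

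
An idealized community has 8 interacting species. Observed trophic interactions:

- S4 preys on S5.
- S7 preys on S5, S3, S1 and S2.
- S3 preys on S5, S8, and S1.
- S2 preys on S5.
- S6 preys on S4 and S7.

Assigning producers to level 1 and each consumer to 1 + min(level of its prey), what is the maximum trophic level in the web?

3

Producers (level 1): S5, S1, S8.
Following each consumer down to its lowest-level prey: S5 → S4 → S6 (levels 1 through 3).
All prey of S6 (S4 2, S7 2) are at level 2 or above, so S6 is at level 1 + 2 = 3.
Every consumer has at least one prey at level 2 or below, so none exceeds level 3.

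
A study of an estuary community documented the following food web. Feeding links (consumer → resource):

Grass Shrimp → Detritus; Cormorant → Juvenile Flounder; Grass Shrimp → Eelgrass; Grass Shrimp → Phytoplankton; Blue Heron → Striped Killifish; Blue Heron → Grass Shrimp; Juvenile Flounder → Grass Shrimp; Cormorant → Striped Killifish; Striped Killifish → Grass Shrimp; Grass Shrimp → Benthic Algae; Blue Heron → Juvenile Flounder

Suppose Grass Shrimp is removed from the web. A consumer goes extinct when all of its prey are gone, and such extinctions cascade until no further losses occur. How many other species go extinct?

4

Remove Grass Shrimp.
Round 1: Striped Killifish (all prey gone), Juvenile Flounder (all prey gone) → extinct.
Round 2: Cormorant (all prey gone), Blue Heron (all prey gone) → extinct.
No further losses. Total secondary extinctions: 4.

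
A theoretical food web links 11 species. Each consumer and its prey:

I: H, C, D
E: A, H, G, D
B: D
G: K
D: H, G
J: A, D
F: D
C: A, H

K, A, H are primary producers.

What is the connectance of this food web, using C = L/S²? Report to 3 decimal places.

C = 0.132

The web has S = 11 species and L = 16 feeding links.
C = L / S² = 16 / 121 = 0.1322 ≈ 0.132.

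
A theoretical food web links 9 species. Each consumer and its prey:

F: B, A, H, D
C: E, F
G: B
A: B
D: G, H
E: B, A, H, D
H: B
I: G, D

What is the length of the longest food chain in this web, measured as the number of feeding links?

One longest chain: B → G → D → E → C.
It has 5 species and 4 links.

4 links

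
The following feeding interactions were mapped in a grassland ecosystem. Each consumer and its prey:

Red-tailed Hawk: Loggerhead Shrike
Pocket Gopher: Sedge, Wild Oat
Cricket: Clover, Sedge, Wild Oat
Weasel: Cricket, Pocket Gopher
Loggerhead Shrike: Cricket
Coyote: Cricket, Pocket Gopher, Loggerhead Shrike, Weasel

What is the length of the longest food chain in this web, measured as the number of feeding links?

3 links

One longest chain: Clover → Cricket → Loggerhead Shrike → Red-tailed Hawk.
It has 4 species and 3 links.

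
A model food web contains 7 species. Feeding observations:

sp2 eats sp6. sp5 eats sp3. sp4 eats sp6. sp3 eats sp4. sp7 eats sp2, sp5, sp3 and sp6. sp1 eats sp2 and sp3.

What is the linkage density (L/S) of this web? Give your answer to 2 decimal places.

There are L = 10 links among S = 7 species.
L/S = 10/7 = 1.4286 ≈ 1.43.

L/S = 1.43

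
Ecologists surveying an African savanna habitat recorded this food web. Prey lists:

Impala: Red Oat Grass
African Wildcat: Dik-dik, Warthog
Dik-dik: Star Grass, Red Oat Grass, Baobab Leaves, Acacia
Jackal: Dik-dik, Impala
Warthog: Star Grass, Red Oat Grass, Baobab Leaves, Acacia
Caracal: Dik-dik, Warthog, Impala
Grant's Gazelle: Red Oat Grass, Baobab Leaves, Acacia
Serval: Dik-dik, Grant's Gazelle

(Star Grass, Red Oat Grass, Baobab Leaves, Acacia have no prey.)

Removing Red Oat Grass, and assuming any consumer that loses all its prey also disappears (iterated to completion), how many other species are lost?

Remove Red Oat Grass.
Round 1: Impala (all prey gone) → extinct.
No further losses. Total secondary extinctions: 1.

1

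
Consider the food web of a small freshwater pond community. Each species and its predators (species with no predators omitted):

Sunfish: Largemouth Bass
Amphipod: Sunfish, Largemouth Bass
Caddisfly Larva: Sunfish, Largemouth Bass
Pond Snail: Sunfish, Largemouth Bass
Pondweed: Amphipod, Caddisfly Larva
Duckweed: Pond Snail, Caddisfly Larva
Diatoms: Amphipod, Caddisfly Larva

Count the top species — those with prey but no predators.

1

Top species (has prey, but nothing eats it): Largemouth Bass.
Count: 1.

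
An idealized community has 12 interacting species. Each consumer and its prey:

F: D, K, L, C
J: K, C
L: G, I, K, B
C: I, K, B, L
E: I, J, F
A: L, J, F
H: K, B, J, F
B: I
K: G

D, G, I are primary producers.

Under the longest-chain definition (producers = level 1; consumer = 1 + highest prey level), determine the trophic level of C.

Trophic level 4

G is a producer → level 1.
K eats G → level 2.
L eats K (level 2); other prey at levels: G 1, I 1, B 2 → level 3.
C eats L (level 3); other prey at levels: I 1, K 2, B 2 → level 4.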